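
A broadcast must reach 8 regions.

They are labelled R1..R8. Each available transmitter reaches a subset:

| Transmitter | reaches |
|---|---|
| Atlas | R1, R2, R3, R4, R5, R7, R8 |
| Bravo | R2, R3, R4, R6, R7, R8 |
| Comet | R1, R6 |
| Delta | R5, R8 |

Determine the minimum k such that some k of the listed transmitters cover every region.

Take {Atlas, Comet}. Their union is {R1, R2, R3, R4, R5, R6, R7, R8}, which is all 8 regions.
No single transmitter has all 8 regions (the largest, Atlas, has 7), so 2 is optimal.

2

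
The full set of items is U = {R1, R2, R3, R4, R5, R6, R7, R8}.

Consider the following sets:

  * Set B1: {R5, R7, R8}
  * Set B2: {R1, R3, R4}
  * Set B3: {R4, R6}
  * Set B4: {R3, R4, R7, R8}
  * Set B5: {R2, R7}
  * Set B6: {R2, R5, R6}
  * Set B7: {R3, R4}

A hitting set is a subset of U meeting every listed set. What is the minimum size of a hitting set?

H = {R2, R4, R5} meets every set (each contains at least one member of H), and |H| = 3.
No choice of 2 items meets every set, so 3 is the minimum.

3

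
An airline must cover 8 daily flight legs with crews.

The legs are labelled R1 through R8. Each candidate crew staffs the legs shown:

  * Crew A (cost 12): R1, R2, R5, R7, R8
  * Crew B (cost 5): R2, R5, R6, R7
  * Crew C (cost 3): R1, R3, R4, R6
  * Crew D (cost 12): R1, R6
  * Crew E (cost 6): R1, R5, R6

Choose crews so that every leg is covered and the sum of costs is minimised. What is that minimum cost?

15

A, C together cover every leg (A ∪ C = {R1, R2, R3, R4, R5, R6, R7, R8}); total cost 12 + 3 = 15.
The greedy pick C, B, A costs 20; no covering selection beats 15.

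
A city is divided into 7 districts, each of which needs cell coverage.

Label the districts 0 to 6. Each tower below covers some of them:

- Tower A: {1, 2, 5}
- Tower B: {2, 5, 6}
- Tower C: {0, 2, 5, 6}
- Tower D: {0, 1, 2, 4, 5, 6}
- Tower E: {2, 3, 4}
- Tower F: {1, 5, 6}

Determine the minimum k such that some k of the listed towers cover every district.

2

Take {D, E}. Their union is {0, 1, 2, 3, 4, 5, 6}, which is all 7 districts.
No single tower has all 7 districts (the largest, D, has 6), so 2 is optimal.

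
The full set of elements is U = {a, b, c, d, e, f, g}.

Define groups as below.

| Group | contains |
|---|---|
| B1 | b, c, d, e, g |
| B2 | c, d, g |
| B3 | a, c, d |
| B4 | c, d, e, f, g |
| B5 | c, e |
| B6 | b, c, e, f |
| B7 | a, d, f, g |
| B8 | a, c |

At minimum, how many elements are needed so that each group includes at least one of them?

2

H = {c, g} meets every group (each contains at least one member of H), and |H| = 2.
The groups B5, B7 are pairwise disjoint, so any hitting set needs a separate element for each — at least 2. Hence 2 is optimal.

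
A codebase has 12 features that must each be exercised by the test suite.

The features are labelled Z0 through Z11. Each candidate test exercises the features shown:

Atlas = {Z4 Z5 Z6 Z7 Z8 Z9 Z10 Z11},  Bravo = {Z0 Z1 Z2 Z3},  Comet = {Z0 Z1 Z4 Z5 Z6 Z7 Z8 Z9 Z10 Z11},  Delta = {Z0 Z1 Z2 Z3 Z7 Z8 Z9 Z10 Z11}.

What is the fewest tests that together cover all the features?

Atlas and Delta together: Atlas ∪ Delta = {Z0, Z1, Z2, Z3, Z4, Z5, Z6, Z7, Z8, Z9, Z10, Z11} — every feature is covered.
No single test has all 12 features (the largest, Comet, has 10), so 2 is optimal.

2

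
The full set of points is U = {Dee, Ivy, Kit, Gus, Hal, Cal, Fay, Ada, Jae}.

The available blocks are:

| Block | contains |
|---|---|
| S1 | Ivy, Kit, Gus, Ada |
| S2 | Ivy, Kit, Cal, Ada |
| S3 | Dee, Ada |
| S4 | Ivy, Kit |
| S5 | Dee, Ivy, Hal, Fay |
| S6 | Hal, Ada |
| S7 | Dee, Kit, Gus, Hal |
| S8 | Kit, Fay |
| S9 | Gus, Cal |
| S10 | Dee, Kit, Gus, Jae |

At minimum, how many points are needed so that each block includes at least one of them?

Take H = {Dee, Kit, Gus, Hal}. Each listed block contains at least one of these, so H is a hitting set of size 4.
No choice of 3 points meets every block, so 4 is the minimum.

4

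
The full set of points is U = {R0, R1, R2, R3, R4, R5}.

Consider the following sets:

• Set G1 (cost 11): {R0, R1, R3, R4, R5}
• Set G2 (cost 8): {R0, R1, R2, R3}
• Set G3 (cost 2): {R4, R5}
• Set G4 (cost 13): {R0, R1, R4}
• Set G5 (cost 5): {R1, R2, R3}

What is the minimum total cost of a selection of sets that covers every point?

10

G2, G3 together cover every point (G2 ∪ G3 = {R0, R1, R2, R3, R4, R5}); total cost 8 + 2 = 10.
The greedy pick G3, G5, G2 costs 15; no covering selection beats 10.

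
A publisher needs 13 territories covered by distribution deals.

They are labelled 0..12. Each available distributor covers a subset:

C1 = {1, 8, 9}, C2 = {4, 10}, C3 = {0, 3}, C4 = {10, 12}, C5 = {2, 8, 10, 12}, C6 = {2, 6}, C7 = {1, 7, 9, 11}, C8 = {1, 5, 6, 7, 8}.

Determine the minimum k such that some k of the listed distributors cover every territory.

C2 and C3 and C5 and C7 and C8 together: C2 ∪ C3 ∪ C5 ∪ C7 ∪ C8 = {0, 1, 2, 3, 4, 5, 6, 7, 8, 9, 10, 11, 12} — every territory is covered.
No 4 of the 8 distributors cover everything (all 70 combinations miss at least one territory), so 5 is optimal.

5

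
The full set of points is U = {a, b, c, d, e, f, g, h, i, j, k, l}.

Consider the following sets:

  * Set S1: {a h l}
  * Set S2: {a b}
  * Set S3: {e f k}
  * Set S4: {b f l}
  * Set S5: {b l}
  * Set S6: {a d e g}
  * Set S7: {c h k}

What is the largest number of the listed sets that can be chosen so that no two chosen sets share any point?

S4, S6, S7 are pairwise disjoint (S4={b,f,l}; S6={a,d,e,g}; S7={c,h,k}).
Every remaining set overlaps one of these, and no 4 of the listed sets are pairwise disjoint, so 3 is the maximum.

3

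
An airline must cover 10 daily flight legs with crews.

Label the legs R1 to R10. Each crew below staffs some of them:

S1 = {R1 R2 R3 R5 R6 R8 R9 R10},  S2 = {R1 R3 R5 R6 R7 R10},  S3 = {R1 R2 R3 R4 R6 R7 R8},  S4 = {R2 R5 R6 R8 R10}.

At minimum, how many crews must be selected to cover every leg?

2

Take {S1, S3}. Their union is {R1, R2, R3, R4, R5, R6, R7, R8, R9, R10}, which is all 10 legs.
No single crew has all 10 legs (the largest, S1, has 8), so 2 is optimal.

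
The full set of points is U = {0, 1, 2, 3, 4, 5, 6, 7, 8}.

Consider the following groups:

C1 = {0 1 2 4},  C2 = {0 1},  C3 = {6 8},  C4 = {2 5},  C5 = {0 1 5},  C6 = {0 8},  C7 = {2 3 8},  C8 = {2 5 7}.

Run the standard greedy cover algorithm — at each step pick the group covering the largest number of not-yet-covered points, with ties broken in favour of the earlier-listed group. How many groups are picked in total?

4

Greedy: pick C1 (covers 4 new) → pick C3 (covers 2 new) → pick C8 (covers 2 new) → pick C7 (covers 1 new). Total picks: 4.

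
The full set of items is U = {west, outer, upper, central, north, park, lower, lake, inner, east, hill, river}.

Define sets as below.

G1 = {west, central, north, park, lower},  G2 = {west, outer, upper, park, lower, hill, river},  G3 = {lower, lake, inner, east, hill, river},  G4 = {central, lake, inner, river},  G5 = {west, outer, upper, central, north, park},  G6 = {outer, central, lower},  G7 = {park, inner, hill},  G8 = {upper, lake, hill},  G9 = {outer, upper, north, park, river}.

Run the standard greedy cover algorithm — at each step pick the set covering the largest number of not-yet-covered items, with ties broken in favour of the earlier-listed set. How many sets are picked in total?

3

Greedy: pick G2 (covers 7 new) → pick G3 (covers 3 new) → pick G1 (covers 2 new). Total picks: 3.
(The true minimum cover uses only 2 sets, so greedy is not optimal here.)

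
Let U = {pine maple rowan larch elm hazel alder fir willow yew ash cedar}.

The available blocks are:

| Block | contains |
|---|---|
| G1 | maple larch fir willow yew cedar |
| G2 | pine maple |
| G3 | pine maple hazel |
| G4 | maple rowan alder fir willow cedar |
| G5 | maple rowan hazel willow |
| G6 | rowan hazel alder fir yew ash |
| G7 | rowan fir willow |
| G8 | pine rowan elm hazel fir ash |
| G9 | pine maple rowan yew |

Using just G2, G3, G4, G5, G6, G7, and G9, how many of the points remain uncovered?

Union of G2, G3, G4, G5, G6, G7, G9 = {pine, maple, rowan, hazel, alder, fir, willow, yew, ash, cedar}.
Not covered: larch, elm — 2 points.

2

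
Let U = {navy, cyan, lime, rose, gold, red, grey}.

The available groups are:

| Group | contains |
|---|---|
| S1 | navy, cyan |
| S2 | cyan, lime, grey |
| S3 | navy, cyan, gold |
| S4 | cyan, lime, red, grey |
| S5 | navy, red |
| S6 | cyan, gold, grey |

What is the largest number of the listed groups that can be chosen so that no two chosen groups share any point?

2

S5, S6 are pairwise disjoint (S5={navy,red}; S6={cyan,gold,grey}).
Every remaining group overlaps one of these, and no 3 of the listed groups are pairwise disjoint, so 2 is the maximum.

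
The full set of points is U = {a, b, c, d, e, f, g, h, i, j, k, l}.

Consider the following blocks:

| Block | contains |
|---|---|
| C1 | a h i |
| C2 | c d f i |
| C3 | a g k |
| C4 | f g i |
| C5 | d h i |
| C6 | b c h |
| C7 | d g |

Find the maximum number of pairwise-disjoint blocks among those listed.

C3, C5 are pairwise disjoint (C3={a,g,k}; C5={d,h,i}).
Every remaining block overlaps one of these, and no 3 of the listed blocks are pairwise disjoint, so 2 is the maximum.

2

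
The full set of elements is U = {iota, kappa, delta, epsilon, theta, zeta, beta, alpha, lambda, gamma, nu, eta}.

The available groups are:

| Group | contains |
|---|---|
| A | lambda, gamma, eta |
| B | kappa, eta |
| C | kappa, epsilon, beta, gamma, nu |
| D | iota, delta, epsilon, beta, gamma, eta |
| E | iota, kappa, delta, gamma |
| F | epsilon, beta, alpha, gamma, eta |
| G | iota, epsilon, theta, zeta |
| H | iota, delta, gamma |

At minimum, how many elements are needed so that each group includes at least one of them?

3

Take T = {theta, gamma, eta}. Each listed group contains at least one of these, so T is a hitting set of size 3.
No choice of 2 elements meets every group, so 3 is the minimum.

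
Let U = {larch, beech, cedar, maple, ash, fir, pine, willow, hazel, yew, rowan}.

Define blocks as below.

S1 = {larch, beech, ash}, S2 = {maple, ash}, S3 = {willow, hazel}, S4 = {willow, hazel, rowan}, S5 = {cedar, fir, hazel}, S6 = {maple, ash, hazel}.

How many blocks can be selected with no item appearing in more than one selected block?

S2, S3 are pairwise disjoint (S2={maple,ash}; S3={willow,hazel}).
Every remaining block overlaps one of these, and no 3 of the listed blocks are pairwise disjoint, so 2 is the maximum.

2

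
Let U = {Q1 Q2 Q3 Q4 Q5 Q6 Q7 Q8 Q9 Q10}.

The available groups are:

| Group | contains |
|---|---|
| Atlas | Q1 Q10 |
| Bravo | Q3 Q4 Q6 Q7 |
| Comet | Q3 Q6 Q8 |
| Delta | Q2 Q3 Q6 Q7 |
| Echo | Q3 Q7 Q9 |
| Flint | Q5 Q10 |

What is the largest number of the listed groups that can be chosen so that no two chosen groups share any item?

2

Echo, Flint are pairwise disjoint (Echo={Q3,Q7,Q9}; Flint={Q5,Q10}).
Every remaining group overlaps one of these, and no 3 of the listed groups are pairwise disjoint, so 2 is the maximum.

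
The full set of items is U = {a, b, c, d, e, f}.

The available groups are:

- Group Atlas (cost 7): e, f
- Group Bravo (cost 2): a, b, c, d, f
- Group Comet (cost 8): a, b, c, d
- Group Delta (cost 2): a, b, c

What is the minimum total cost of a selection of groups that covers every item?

9

Atlas, Bravo together cover every item (Atlas ∪ Bravo = {a, b, c, d, e, f}); total cost 7 + 2 = 9.
No covering selection has total cost below 9.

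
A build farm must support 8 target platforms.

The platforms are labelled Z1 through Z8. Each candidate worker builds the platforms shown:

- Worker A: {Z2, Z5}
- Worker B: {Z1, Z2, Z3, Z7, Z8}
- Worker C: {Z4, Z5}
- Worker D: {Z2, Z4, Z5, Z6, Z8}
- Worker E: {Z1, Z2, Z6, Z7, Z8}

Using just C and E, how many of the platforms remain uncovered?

1

Union of C, E = {Z1, Z2, Z4, Z5, Z6, Z7, Z8}.
Not covered: Z3 — 1 platform.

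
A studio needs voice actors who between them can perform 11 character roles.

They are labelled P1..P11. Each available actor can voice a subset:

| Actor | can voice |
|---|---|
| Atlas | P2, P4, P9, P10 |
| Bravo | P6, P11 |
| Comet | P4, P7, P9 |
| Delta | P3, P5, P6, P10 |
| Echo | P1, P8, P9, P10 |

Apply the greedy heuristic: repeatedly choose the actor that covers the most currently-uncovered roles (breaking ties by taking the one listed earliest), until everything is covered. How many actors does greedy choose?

5

Greedy: pick Atlas (covers 4 new) → pick Delta (covers 3 new) → pick Echo (covers 2 new) → pick Bravo (covers 1 new) → pick Comet (covers 1 new). Total picks: 5.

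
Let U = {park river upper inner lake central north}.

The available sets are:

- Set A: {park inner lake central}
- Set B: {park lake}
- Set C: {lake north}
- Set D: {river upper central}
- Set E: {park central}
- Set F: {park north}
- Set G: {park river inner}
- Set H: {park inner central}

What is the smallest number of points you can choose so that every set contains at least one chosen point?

3

Take T = {park, lake, central}. Each listed set contains at least one of these, so T is a hitting set of size 3.
No choice of 2 points meets every set, so 3 is the minimum.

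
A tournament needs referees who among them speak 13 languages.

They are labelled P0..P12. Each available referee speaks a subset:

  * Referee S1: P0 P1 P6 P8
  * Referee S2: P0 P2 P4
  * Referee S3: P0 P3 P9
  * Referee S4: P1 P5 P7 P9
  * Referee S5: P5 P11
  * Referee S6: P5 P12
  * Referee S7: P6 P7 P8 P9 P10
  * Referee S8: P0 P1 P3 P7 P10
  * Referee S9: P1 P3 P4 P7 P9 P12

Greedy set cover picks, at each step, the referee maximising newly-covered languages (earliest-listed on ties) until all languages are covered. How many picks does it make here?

5

Greedy: pick S9 (covers 6 new) → pick S1 (covers 3 new) → pick S5 (covers 2 new) → pick S2 (covers 1 new) → pick S7 (covers 1 new). Total picks: 5.
(The true minimum cover uses only 4 referees, so greedy is not optimal here.)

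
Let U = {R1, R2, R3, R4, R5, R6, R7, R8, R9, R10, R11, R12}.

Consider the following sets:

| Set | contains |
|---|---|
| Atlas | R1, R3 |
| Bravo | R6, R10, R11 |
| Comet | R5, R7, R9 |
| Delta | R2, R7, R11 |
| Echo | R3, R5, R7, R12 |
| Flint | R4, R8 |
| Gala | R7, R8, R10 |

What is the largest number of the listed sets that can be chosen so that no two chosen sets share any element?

4

Atlas, Bravo, Comet, Flint are pairwise disjoint (Atlas={R1,R3}; Bravo={R6,R10,R11}; Comet={R5,R7,R9}; Flint={R4,R8}).
Every remaining set overlaps one of these, and no 5 of the listed sets are pairwise disjoint, so 4 is the maximum.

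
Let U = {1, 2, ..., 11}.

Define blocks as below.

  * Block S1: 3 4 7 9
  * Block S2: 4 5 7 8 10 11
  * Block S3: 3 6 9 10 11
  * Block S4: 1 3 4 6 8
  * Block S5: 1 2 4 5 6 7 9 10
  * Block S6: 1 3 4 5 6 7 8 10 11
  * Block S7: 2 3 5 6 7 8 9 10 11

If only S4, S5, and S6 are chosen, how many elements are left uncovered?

0

Union of S4, S5, S6 = {1, 2, 3, 4, 5, 6, 7, 8, 9, 10, 11} — that's every element, so 0 are uncovered.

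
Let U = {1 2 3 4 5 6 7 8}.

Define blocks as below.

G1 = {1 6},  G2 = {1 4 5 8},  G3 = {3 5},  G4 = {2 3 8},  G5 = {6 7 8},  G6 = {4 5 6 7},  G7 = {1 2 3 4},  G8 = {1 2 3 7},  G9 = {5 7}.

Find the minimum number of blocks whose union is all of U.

3

G2 and G4 and G6 together: G2 ∪ G4 ∪ G6 = {1, 2, 3, 4, 5, 6, 7, 8} — every item is covered.
No 2 of the 9 blocks cover everything (all 36 combinations miss at least one item), so 3 is optimal.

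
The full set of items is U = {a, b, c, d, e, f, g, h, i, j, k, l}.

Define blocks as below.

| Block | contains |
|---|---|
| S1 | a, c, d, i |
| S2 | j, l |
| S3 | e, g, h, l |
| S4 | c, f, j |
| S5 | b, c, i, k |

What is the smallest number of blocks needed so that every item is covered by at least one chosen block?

Take {S1, S3, S4, S5}. Their union is {a, b, c, d, e, f, g, h, i, j, k, l}, which is all 12 items.
Only S4 contains f, so S4 is forced; the remaining 9 items need at least 3 more blocks (each remaining block adds at most 4) — so at least 4 blocks are needed, and 4 is optimal.

4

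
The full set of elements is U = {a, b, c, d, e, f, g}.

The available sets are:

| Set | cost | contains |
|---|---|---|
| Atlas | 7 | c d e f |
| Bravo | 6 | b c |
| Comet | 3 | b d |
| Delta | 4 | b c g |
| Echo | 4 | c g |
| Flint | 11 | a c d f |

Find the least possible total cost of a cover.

Atlas, Delta, Flint together cover every element (Atlas ∪ Delta ∪ Flint = {a, b, c, d, e, f, g}); total cost 7 + 4 + 11 = 22.
No covering selection has total cost below 22.

22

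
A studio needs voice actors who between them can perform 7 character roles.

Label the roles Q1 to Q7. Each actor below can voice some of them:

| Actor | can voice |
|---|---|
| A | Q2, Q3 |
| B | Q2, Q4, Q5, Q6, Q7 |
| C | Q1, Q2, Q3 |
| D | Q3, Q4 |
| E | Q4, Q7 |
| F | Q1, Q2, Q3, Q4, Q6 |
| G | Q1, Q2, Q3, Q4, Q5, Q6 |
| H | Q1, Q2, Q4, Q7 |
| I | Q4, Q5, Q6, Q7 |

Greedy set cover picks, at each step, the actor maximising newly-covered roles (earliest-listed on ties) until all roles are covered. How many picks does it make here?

2

Greedy: pick G (covers 6 new) → pick B (covers 1 new). Total picks: 2.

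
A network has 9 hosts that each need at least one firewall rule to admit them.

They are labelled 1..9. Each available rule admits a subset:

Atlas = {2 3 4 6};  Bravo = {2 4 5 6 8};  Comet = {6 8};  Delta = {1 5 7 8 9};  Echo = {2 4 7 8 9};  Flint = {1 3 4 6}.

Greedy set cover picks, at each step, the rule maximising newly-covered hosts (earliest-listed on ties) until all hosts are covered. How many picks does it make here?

Greedy: pick Bravo (covers 5 new) → pick Delta (covers 3 new) → pick Atlas (covers 1 new). Total picks: 3.
(The true minimum cover uses only 2 rules, so greedy is not optimal here.)

3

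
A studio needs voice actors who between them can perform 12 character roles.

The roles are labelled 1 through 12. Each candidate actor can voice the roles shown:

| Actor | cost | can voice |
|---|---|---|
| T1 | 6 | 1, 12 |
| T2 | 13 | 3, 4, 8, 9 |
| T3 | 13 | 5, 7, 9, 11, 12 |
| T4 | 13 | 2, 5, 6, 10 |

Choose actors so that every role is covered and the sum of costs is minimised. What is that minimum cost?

45

T1, T2, T3, T4 together cover every role (T1 ∪ T2 ∪ T3 ∪ T4 = {1, 2, 3, 4, 5, 6, 7, 8, 9, 10, 11, 12}); total cost 6 + 13 + 13 + 13 = 45.
No covering selection has total cost below 45.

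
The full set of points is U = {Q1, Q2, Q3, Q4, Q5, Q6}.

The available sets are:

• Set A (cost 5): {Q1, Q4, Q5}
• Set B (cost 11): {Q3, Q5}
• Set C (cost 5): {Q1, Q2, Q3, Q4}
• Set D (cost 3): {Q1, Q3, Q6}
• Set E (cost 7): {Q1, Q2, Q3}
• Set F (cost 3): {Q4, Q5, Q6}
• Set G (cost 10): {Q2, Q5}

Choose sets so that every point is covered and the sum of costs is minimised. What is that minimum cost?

8

C, F together cover every point (C ∪ F = {Q1, Q2, Q3, Q4, Q5, Q6}); total cost 5 + 3 = 8.
The greedy pick D, F, C costs 11; no covering selection beats 8.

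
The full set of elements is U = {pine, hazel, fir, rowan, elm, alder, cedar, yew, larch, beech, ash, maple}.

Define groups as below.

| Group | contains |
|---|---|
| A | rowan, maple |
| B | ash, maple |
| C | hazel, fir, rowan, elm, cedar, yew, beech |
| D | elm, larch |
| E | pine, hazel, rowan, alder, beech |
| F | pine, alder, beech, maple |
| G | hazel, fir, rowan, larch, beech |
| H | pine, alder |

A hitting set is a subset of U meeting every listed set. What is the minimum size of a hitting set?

T = {alder, larch, beech, maple} meets every group (each contains at least one member of T), and |T| = 4.
No choice of 3 elements meets every group, so 4 is the minimum.

4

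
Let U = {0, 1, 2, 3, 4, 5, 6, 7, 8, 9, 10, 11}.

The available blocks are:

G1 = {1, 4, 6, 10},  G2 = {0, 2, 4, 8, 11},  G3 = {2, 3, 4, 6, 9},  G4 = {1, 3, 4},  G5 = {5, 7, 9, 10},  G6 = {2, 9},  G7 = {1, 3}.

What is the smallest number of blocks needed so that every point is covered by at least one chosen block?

G2 and G3 and G5 and G7 together: G2 ∪ G3 ∪ G5 ∪ G7 = {0, 1, 2, 3, 4, 5, 6, 7, 8, 9, 10, 11} — every point is covered.
No 3 of the 7 blocks cover everything (all 35 combinations miss at least one point), so 4 is optimal.

4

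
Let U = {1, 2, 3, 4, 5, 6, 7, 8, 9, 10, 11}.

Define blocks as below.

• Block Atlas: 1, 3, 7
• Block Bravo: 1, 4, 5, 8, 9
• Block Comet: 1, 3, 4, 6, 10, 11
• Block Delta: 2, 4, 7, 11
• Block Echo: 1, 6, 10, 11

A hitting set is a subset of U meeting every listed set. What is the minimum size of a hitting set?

2

The 2 elements {1, 11} hit every block.
No single element lies in every block, so at least 2 are needed and 2 is optimal.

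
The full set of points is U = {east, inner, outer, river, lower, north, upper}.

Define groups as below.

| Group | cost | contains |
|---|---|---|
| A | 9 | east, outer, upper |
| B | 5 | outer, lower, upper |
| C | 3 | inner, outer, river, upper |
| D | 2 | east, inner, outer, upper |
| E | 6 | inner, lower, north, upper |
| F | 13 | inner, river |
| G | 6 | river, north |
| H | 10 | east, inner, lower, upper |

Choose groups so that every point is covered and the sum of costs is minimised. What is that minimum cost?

C, D, E together cover every point (C ∪ D ∪ E = {east, inner, outer, river, lower, north, upper}); total cost 3 + 2 + 6 = 11.
No covering selection has total cost below 11.

11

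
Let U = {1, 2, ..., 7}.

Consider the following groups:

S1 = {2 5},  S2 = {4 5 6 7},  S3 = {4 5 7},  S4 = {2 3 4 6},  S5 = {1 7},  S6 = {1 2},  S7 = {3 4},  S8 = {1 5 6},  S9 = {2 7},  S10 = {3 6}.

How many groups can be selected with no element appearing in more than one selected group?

S1, S5, S7 are pairwise disjoint (S1={2,5}; S5={1,7}; S7={3,4}).
Every remaining group overlaps one of these, and no 4 of the listed groups are pairwise disjoint, so 3 is the maximum.

3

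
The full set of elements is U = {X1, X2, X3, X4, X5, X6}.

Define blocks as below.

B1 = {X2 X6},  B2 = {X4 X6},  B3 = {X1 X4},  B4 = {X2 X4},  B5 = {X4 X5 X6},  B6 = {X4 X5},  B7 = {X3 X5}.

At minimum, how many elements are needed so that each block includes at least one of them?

H = {X2, X3, X4} meets every block (each contains at least one member of H), and |H| = 3.
The blocks B1, B3, B7 are pairwise disjoint, so any hitting set needs a separate element for each — at least 3. Hence 3 is optimal.

3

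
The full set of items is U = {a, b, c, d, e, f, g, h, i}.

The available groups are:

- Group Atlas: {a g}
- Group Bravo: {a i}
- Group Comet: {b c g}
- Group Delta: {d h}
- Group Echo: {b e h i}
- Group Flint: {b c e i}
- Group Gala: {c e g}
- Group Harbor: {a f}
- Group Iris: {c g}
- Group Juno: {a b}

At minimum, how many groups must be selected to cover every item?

Take {Delta, Flint, Gala, Harbor}. Their union is {a, b, c, d, e, f, g, h, i}, which is all 9 items.
No 3 of the 10 groups cover everything (all 120 combinations miss at least one item), so 4 is optimal.

4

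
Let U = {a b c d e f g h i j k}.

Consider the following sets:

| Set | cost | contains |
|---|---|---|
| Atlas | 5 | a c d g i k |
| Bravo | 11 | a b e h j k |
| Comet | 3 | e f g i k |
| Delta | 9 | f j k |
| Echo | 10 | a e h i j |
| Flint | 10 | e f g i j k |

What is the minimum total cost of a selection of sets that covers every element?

Atlas, Bravo, Comet together cover every element (Atlas ∪ Bravo ∪ Comet = {a, b, c, d, e, f, g, h, i, j, k}); total cost 5 + 11 + 3 = 19.
No covering selection has total cost below 19.

19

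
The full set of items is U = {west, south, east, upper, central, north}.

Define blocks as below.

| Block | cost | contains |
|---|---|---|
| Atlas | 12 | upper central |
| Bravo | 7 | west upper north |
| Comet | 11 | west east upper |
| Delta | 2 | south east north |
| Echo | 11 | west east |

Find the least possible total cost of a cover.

21

Atlas, Bravo, Delta together cover every item (Atlas ∪ Bravo ∪ Delta = {west, south, east, upper, central, north}); total cost 12 + 7 + 2 = 21.
No covering selection has total cost below 21.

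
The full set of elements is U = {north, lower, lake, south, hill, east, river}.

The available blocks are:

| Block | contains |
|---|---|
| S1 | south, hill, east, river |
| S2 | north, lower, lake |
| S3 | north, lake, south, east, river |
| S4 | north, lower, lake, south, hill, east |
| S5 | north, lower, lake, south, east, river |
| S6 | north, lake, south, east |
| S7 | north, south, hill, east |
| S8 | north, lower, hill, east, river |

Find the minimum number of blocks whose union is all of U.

Take {S3, S4}. Their union is {north, lower, lake, south, hill, east, river}, which is all 7 elements.
No single block has all 7 elements (the largest, S4, has 6), so 2 is optimal.

2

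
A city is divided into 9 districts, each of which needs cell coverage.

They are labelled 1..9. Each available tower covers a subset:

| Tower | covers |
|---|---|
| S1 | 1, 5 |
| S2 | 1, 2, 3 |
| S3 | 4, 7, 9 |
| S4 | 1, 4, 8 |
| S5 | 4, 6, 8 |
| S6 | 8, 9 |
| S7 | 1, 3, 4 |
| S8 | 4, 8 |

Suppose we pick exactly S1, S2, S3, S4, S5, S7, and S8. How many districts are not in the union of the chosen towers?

Union of S1, S2, S3, S4, S5, S7, S8 = {1, 2, 3, 4, 5, 6, 7, 8, 9} — that's every district, so 0 are uncovered.

0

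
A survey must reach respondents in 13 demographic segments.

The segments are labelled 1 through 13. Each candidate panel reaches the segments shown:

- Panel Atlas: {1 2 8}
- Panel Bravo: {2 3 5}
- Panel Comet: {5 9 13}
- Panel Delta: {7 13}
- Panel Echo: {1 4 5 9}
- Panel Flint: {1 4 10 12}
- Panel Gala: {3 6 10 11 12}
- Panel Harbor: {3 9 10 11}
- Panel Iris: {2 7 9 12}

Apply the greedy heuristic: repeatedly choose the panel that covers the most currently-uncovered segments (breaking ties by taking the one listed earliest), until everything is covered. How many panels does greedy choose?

Greedy: pick Gala (covers 5 new) → pick Echo (covers 4 new) → pick Atlas (covers 2 new) → pick Delta (covers 2 new). Total picks: 4.

4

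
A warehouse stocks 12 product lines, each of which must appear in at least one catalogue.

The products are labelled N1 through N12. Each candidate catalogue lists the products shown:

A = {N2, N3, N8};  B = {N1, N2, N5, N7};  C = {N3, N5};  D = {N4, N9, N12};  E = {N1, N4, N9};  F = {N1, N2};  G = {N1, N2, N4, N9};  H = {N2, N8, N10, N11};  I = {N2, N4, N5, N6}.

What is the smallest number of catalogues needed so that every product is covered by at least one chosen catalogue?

5

B and C and D and H and I together: B ∪ C ∪ D ∪ H ∪ I = {N1, N2, N3, N4, N5, N6, N7, N8, N9, N10, N11, N12} — every product is covered.
No 4 of the 9 catalogues cover everything (all 126 combinations miss at least one product), so 5 is optimal.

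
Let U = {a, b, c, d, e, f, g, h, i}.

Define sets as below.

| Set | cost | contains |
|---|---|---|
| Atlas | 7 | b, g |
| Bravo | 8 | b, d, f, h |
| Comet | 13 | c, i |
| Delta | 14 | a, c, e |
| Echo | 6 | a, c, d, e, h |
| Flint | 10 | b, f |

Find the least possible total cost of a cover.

Atlas, Bravo, Comet, Echo together cover every point (Atlas ∪ Bravo ∪ Comet ∪ Echo = {a, b, c, d, e, f, g, h, i}); total cost 7 + 8 + 13 + 6 = 34.
No covering selection has total cost below 34.

34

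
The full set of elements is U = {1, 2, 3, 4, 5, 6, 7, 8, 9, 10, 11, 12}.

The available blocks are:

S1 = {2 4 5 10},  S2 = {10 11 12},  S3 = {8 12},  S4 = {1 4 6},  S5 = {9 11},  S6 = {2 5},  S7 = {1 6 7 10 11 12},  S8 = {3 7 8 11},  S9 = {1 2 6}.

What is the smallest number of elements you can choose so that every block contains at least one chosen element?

4

H = {2, 6, 8, 11} meets every block (each contains at least one member of H), and |H| = 4.
The blocks S3, S4, S5, S6 are pairwise disjoint, so any hitting set needs a separate element for each — at least 4. Hence 4 is optimal.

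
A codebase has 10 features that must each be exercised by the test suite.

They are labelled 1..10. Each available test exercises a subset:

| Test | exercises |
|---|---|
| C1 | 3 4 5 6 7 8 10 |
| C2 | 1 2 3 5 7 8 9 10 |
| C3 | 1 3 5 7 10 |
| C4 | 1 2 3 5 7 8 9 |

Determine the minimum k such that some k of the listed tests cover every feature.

C1 and C2 together: C1 ∪ C2 = {1, 2, 3, 4, 5, 6, 7, 8, 9, 10} — every feature is covered.
No single test has all 10 features (the largest, C2, has 8), so 2 is optimal.

2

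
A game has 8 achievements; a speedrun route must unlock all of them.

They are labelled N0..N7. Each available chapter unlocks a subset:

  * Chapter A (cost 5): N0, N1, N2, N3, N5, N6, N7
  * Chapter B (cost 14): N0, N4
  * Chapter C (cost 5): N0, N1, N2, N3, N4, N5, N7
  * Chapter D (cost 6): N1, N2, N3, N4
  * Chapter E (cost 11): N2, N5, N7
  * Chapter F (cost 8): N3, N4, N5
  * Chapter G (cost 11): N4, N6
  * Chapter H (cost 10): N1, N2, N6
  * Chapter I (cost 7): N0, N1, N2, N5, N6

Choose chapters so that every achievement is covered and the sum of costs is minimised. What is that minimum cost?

10

A, C together cover every achievement (A ∪ C = {N0, N1, N2, N3, N4, N5, N6, N7}); total cost 5 + 5 = 10.
No covering selection has total cost below 10.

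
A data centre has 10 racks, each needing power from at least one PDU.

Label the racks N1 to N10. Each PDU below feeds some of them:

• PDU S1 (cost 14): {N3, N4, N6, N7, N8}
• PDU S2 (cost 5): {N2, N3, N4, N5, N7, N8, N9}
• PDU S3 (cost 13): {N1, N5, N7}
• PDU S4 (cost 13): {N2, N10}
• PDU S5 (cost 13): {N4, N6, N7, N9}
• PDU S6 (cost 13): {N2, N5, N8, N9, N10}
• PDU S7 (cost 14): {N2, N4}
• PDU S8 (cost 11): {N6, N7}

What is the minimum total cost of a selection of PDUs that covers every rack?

S1, S3, S6 together cover every rack (S1 ∪ S3 ∪ S6 = {N1, N2, N3, N4, N5, N6, N7, N8, N9, N10}); total cost 14 + 13 + 13 = 40.
The greedy pick S2, S8, S3, S4 costs 42; no covering selection beats 40.

40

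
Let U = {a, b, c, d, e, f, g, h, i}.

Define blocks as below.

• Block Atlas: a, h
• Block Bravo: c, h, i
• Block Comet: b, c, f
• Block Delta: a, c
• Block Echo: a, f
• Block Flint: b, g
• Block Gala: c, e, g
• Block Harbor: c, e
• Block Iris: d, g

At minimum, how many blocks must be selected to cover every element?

Take {Bravo, Echo, Flint, Harbor, Iris}. Their union is {a, b, c, d, e, f, g, h, i}, which is all 9 elements.
No 4 of the 9 blocks cover everything (all 126 combinations miss at least one element), so 5 is optimal.

5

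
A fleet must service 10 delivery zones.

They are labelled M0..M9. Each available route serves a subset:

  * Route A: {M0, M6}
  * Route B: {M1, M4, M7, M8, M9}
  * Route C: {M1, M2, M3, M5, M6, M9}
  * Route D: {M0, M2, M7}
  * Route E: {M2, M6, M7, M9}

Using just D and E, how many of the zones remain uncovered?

5

Union of D, E = {M0, M2, M6, M7, M9}.
Not covered: M1, M3, M4, M5, M8 — 5 zones.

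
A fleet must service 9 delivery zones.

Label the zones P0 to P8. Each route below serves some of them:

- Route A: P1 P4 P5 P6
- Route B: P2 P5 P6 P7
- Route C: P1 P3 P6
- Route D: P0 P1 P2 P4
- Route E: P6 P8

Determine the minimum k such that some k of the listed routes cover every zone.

Take {B, C, D, E}. Their union is {P0, P1, P2, P3, P4, P5, P6, P7, P8}, which is all 9 zones.
No 3 of the 5 routes cover everything (all 10 combinations miss at least one zone), so 4 is optimal.

4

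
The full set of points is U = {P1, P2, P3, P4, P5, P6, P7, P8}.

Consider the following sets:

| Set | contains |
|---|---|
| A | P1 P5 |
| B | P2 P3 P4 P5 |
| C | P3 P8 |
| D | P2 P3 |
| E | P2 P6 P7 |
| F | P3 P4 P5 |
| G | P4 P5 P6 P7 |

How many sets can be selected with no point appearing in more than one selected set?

3

A, C, E are pairwise disjoint (A={P1,P5}; C={P3,P8}; E={P2,P6,P7}).
Every remaining set overlaps one of these, and no 4 of the listed sets are pairwise disjoint, so 3 is the maximum.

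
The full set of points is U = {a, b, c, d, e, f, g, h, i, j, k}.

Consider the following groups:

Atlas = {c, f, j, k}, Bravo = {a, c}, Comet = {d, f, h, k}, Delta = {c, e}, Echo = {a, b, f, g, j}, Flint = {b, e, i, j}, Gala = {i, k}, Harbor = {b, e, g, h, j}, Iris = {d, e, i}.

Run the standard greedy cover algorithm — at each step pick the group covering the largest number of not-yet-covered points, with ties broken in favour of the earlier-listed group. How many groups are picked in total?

4

Greedy: pick Echo (covers 5 new) → pick Comet (covers 3 new) → pick Delta (covers 2 new) → pick Flint (covers 1 new). Total picks: 4.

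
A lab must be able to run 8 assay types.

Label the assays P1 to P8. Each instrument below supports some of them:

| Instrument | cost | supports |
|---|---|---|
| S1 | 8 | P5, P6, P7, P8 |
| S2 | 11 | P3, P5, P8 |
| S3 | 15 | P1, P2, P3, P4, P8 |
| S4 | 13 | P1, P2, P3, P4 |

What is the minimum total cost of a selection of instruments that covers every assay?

S1, S4 together cover every assay (S1 ∪ S4 = {P1, P2, P3, P4, P5, P6, P7, P8}); total cost 8 + 13 = 21.
No covering selection has total cost below 21.

21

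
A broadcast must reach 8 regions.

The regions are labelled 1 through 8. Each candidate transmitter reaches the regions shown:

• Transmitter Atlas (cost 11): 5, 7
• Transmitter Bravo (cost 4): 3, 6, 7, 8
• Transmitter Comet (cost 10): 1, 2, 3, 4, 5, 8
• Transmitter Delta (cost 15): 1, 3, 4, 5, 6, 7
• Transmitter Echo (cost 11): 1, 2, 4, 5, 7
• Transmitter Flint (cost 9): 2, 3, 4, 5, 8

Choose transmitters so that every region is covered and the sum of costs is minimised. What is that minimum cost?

14

Bravo, Comet together cover every region (Bravo ∪ Comet = {1, 2, 3, 4, 5, 6, 7, 8}); total cost 4 + 10 = 14.
No covering selection has total cost below 14.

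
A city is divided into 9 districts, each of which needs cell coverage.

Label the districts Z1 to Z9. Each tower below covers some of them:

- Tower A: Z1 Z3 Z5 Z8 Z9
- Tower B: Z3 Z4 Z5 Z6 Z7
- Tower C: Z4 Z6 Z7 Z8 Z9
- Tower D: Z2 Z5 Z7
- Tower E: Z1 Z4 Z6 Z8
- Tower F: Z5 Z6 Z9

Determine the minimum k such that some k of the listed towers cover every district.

3

A and D and E together: A ∪ D ∪ E = {Z1, Z2, Z3, Z4, Z5, Z6, Z7, Z8, Z9} — every district is covered.
Only D contains Z2, so D is forced; the remaining 6 districts need at least 2 more towers (each remaining tower adds at most 4) — so at least 3 towers are needed, and 3 is optimal.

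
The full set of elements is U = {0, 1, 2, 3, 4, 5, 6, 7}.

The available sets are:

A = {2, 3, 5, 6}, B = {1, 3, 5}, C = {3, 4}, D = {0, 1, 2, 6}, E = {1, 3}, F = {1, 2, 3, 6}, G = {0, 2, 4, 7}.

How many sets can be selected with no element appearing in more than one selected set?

2

B, G are pairwise disjoint (B={1,3,5}; G={0,2,4,7}).
Every remaining set overlaps one of these, and no 3 of the listed sets are pairwise disjoint, so 2 is the maximum.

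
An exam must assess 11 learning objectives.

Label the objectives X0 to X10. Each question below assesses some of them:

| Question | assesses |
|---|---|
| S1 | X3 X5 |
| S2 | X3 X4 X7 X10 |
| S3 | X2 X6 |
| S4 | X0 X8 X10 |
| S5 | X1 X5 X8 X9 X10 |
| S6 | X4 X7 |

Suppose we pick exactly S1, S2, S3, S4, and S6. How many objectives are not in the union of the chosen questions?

2

Union of S1, S2, S3, S4, S6 = {X0, X2, X3, X4, X5, X6, X7, X8, X10}.
Not covered: X1, X9 — 2 objectives.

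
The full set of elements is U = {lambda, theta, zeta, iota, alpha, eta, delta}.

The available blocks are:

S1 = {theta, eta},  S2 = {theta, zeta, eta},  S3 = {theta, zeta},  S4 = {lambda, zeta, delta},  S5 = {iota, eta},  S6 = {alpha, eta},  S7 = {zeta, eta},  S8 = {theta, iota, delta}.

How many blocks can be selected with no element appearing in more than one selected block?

2

S6, S8 are pairwise disjoint (S6={alpha,eta}; S8={theta,iota,delta}).
Every remaining block overlaps one of these, and no 3 of the listed blocks are pairwise disjoint, so 2 is the maximum.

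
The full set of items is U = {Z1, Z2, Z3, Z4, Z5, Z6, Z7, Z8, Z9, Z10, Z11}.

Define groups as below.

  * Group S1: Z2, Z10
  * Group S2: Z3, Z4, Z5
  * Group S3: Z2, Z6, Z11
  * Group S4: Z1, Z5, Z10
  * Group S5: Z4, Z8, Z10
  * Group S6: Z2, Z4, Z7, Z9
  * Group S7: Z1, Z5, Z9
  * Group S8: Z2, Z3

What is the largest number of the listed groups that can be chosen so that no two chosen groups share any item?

3

S5, S7, S8 are pairwise disjoint (S5={Z4,Z8,Z10}; S7={Z1,Z5,Z9}; S8={Z2,Z3}).
Every remaining group overlaps one of these, and no 4 of the listed groups are pairwise disjoint, so 3 is the maximum.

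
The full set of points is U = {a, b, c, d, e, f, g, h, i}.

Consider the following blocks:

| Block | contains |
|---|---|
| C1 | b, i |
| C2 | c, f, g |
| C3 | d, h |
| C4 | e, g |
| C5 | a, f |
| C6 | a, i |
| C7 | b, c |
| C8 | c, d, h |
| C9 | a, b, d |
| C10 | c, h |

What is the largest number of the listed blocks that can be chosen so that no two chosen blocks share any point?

C1, C3, C4, C5 are pairwise disjoint (C1={b,i}; C3={d,h}; C4={e,g}; C5={a,f}).
Every remaining block overlaps one of these, and no 5 of the listed blocks are pairwise disjoint, so 4 is the maximum.

4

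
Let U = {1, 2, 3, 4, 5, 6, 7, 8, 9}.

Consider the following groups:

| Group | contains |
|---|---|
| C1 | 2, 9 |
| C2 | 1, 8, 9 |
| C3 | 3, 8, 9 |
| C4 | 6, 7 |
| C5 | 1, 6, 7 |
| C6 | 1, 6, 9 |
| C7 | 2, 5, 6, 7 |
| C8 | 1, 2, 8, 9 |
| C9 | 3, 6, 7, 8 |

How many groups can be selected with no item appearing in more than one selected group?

C1, C9 are pairwise disjoint (C1={2,9}; C9={3,6,7,8}).
Every remaining group overlaps one of these, and no 3 of the listed groups are pairwise disjoint, so 2 is the maximum.

2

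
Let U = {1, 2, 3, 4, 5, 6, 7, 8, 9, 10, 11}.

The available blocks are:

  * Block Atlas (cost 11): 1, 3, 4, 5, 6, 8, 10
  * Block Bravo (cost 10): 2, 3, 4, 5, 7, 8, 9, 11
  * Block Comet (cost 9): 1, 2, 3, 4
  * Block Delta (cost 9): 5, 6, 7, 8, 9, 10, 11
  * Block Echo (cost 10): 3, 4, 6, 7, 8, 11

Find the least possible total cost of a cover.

18

Comet, Delta together cover every item (Comet ∪ Delta = {1, 2, 3, 4, 5, 6, 7, 8, 9, 10, 11}); total cost 9 + 9 = 18.
The greedy pick Bravo, Atlas costs 21; no covering selection beats 18.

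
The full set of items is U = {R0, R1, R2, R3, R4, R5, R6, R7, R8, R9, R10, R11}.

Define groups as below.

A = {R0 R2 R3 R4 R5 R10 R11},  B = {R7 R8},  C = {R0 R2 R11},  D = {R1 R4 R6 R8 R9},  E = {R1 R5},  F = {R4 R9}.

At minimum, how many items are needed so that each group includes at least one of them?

Take H = {R1, R2, R4, R7}. Each listed group contains at least one of these, so H is a hitting set of size 4.
The groups B, C, E, F are pairwise disjoint, so any hitting set needs a separate item for each — at least 4. Hence 4 is optimal.

4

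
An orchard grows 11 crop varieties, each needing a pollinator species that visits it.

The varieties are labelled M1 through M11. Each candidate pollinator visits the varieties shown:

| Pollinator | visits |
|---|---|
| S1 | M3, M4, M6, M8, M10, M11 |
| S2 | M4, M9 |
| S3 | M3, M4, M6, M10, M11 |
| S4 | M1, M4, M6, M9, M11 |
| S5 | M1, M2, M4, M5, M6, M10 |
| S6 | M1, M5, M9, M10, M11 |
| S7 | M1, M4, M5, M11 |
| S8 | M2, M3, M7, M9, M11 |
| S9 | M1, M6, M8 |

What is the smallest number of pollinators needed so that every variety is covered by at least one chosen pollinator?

3

S5 and S8 and S9 together: S5 ∪ S8 ∪ S9 = {M1, M2, M3, M4, M5, M6, M7, M8, M9, M10, M11} — every variety is covered.
Only S8 contains M7, so S8 is forced; the remaining 6 varieties need at least 2 more pollinators (each remaining pollinator adds at most 5) — so at least 3 pollinators are needed, and 3 is optimal.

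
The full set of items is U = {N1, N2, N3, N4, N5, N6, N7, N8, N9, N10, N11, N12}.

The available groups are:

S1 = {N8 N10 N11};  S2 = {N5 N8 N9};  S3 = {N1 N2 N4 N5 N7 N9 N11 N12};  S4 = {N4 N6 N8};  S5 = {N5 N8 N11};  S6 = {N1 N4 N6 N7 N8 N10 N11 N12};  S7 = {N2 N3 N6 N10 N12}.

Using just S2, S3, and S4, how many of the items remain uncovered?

Union of S2, S3, S4 = {N1, N2, N4, N5, N6, N7, N8, N9, N11, N12}.
Not covered: N3, N10 — 2 items.

2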